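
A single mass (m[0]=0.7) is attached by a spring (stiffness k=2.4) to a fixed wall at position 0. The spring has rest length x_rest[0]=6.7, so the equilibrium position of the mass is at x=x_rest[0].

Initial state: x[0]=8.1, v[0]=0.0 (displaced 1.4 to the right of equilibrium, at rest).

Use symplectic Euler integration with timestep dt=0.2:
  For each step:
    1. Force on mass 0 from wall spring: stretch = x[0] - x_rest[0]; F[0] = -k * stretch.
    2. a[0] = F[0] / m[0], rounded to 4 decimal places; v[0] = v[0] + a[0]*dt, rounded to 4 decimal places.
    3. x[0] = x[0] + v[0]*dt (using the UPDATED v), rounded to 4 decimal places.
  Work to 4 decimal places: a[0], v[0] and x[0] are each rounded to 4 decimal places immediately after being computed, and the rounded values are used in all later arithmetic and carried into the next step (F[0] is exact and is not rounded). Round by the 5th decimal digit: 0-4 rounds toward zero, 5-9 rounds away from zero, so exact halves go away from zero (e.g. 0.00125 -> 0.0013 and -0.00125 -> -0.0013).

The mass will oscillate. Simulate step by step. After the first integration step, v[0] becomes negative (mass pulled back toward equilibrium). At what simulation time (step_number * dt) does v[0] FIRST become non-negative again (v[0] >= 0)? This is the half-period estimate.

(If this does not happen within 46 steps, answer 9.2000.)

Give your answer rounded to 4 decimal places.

Answer: 1.8000

Derivation:
Step 0: x=[8.1000] v=[0.0000]
Step 1: x=[7.9080] v=[-0.9600]
Step 2: x=[7.5503] v=[-1.7883]
Step 3: x=[7.0760] v=[-2.3714]
Step 4: x=[6.5502] v=[-2.6292]
Step 5: x=[6.0449] v=[-2.5265]
Step 6: x=[5.6294] v=[-2.0773]
Step 7: x=[5.3608] v=[-1.3432]
Step 8: x=[5.2758] v=[-0.4249]
Step 9: x=[5.3861] v=[0.5517]
First v>=0 after going negative at step 9, time=1.8000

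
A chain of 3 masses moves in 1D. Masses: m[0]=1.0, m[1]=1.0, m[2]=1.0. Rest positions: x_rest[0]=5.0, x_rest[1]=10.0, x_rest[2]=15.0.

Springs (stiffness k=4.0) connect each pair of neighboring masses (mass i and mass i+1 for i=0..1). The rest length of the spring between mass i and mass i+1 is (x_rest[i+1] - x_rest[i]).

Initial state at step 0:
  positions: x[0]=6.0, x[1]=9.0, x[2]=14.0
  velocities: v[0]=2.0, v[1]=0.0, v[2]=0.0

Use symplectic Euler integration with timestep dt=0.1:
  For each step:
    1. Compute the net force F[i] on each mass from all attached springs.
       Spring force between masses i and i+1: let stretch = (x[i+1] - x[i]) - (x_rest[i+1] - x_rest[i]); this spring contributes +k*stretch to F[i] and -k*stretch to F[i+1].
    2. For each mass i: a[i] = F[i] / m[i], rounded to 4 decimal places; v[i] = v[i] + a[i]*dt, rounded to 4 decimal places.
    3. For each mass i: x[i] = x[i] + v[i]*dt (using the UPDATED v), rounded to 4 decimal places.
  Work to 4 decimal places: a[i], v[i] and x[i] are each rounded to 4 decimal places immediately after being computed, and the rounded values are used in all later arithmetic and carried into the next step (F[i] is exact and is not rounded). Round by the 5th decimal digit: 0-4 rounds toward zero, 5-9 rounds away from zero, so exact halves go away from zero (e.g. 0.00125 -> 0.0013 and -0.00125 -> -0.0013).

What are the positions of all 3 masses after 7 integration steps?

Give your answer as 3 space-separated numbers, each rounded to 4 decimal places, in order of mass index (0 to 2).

Step 0: x=[6.0000 9.0000 14.0000] v=[2.0000 0.0000 0.0000]
Step 1: x=[6.1200 9.0800 14.0000] v=[1.2000 0.8000 0.0000]
Step 2: x=[6.1584 9.2384 14.0032] v=[0.3840 1.5840 0.0320]
Step 3: x=[6.1200 9.4642 14.0158] v=[-0.3840 2.2579 0.1261]
Step 4: x=[6.0154 9.7383 14.0464] v=[-1.0463 2.7409 0.3055]
Step 5: x=[5.8597 10.0358 14.1046] v=[-1.5571 2.9750 0.5823]
Step 6: x=[5.6710 10.3290 14.2001] v=[-1.8867 2.9321 0.9548]
Step 7: x=[5.4687 10.5907 14.3407] v=[-2.0235 2.6173 1.4064]

Answer: 5.4687 10.5907 14.3407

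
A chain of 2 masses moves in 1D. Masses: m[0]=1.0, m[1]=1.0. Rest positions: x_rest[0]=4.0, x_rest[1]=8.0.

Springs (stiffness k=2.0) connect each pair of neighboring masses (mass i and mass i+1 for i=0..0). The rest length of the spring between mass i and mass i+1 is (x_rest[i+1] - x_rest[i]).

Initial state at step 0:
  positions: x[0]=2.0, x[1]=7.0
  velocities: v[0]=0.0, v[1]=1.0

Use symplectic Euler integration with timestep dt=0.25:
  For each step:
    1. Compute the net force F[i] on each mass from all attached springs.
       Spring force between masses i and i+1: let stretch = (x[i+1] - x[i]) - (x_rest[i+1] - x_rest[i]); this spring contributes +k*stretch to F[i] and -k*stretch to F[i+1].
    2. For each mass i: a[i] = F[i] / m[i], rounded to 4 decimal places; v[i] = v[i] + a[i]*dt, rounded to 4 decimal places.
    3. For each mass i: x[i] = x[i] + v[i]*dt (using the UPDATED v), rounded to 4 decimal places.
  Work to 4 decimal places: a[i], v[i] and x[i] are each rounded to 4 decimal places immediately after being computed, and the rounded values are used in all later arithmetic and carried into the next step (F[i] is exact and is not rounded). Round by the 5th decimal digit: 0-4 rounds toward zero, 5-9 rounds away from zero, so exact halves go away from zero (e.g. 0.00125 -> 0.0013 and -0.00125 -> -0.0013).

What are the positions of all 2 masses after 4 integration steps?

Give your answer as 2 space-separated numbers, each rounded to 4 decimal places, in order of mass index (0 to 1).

Answer: 3.1016 6.8985

Derivation:
Step 0: x=[2.0000 7.0000] v=[0.0000 1.0000]
Step 1: x=[2.1250 7.1250] v=[0.5000 0.5000]
Step 2: x=[2.3750 7.1250] v=[1.0000 0.0000]
Step 3: x=[2.7188 7.0313] v=[1.3750 -0.3750]
Step 4: x=[3.1016 6.8985] v=[1.5313 -0.5313]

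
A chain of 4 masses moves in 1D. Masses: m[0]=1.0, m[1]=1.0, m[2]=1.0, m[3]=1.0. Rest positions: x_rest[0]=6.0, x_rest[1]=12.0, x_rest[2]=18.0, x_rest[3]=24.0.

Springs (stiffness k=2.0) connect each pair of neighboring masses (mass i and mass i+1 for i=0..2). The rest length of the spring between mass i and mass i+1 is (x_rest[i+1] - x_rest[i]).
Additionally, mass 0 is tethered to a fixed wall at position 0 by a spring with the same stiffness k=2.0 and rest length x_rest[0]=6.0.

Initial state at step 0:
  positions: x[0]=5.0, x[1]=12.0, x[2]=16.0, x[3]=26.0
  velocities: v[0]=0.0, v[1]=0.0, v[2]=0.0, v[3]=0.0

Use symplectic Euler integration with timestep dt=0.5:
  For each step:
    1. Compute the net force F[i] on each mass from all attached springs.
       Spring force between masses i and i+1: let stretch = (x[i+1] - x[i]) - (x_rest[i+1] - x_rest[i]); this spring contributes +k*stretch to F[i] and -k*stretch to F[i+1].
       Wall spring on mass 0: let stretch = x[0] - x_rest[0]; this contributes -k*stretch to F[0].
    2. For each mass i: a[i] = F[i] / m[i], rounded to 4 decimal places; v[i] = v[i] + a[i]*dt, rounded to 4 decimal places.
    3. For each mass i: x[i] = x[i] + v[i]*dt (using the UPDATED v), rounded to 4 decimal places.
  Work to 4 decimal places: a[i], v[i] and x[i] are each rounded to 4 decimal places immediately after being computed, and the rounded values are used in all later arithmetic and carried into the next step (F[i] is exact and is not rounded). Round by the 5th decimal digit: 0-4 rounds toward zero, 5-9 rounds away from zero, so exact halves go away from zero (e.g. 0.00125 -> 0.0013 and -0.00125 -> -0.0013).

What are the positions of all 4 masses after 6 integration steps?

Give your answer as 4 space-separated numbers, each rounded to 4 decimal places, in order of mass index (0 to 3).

Step 0: x=[5.0000 12.0000 16.0000 26.0000] v=[0.0000 0.0000 0.0000 0.0000]
Step 1: x=[6.0000 10.5000 19.0000 24.0000] v=[2.0000 -3.0000 6.0000 -4.0000]
Step 2: x=[6.2500 11.0000 20.2500 22.5000] v=[0.5000 1.0000 2.5000 -3.0000]
Step 3: x=[5.7500 13.7500 18.0000 22.8750] v=[-1.0000 5.5000 -4.5000 0.7500]
Step 4: x=[6.3750 14.6250 16.0625 23.8125] v=[1.2500 1.7500 -3.8750 1.8750]
Step 5: x=[7.9375 12.0938 17.2813 23.8750] v=[3.1250 -5.0625 2.4375 0.1250]
Step 6: x=[7.6094 10.0782 19.2032 23.6407] v=[-0.6562 -4.0313 3.8437 -0.4687]

Answer: 7.6094 10.0782 19.2032 23.6407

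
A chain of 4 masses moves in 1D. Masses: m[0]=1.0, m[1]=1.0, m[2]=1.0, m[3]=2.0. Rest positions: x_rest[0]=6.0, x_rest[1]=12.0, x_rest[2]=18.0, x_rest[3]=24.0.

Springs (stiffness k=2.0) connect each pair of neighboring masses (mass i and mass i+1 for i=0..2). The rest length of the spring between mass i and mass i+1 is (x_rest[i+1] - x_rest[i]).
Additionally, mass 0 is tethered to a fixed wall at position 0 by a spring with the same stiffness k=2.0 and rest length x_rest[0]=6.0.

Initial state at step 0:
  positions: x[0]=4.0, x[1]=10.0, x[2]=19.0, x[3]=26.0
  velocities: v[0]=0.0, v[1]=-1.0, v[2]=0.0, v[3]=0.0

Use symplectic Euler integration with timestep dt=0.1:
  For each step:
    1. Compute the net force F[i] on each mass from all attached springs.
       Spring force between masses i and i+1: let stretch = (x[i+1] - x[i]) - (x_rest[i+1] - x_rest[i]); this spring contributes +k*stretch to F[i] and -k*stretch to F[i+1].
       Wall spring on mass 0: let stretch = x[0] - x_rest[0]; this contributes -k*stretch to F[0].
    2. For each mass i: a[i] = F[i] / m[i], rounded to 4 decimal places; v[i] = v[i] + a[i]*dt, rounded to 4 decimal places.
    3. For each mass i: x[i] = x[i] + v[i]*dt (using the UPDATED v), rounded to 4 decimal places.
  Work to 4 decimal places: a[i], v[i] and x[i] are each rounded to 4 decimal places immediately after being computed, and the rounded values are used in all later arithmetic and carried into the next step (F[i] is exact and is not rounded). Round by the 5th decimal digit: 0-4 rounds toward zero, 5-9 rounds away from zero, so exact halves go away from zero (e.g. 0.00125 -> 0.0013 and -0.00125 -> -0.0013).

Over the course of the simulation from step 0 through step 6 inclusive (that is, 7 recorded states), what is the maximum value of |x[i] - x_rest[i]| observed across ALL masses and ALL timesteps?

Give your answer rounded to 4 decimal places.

Answer: 2.0400

Derivation:
Step 0: x=[4.0000 10.0000 19.0000 26.0000] v=[0.0000 -1.0000 0.0000 0.0000]
Step 1: x=[4.0400 9.9600 18.9600 25.9900] v=[0.4000 -0.4000 -0.4000 -0.1000]
Step 2: x=[4.1176 9.9816 18.8806 25.9697] v=[0.7760 0.2160 -0.7940 -0.2030]
Step 3: x=[4.2301 10.0639 18.7650 25.9385] v=[1.1253 0.8230 -1.1560 -0.3119]
Step 4: x=[4.3747 10.2036 18.6189 25.8956] v=[1.4460 1.3965 -1.4615 -0.4293]
Step 5: x=[4.5484 10.3950 18.4500 25.8399] v=[1.7368 1.9138 -1.6892 -0.5570]
Step 6: x=[4.7480 10.6306 18.2678 25.7703] v=[1.9964 2.3555 -1.8222 -0.6960]
Max displacement = 2.0400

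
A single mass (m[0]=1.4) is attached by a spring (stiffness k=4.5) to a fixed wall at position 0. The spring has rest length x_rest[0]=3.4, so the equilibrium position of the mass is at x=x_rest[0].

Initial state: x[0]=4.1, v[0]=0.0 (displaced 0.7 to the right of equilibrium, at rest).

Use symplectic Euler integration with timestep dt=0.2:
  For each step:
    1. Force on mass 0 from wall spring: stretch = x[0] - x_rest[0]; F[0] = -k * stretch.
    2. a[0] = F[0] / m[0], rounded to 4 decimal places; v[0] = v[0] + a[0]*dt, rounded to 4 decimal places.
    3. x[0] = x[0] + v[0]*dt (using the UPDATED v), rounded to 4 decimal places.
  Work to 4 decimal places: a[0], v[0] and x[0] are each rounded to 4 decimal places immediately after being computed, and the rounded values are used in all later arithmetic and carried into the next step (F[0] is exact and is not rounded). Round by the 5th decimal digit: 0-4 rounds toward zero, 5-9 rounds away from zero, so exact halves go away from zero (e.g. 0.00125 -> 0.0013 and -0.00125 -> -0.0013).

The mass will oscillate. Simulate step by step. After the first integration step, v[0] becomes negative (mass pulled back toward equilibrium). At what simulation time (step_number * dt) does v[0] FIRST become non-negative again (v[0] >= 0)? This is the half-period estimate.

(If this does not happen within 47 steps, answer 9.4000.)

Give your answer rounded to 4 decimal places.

Step 0: x=[4.1000] v=[0.0000]
Step 1: x=[4.0100] v=[-0.4500]
Step 2: x=[3.8416] v=[-0.8421]
Step 3: x=[3.6164] v=[-1.1260]
Step 4: x=[3.3634] v=[-1.2651]
Step 5: x=[3.1151] v=[-1.2416]
Step 6: x=[2.9034] v=[-1.0584]
Step 7: x=[2.7556] v=[-0.7392]
Step 8: x=[2.6906] v=[-0.3249]
Step 9: x=[2.7168] v=[0.1311]
First v>=0 after going negative at step 9, time=1.8000

Answer: 1.8000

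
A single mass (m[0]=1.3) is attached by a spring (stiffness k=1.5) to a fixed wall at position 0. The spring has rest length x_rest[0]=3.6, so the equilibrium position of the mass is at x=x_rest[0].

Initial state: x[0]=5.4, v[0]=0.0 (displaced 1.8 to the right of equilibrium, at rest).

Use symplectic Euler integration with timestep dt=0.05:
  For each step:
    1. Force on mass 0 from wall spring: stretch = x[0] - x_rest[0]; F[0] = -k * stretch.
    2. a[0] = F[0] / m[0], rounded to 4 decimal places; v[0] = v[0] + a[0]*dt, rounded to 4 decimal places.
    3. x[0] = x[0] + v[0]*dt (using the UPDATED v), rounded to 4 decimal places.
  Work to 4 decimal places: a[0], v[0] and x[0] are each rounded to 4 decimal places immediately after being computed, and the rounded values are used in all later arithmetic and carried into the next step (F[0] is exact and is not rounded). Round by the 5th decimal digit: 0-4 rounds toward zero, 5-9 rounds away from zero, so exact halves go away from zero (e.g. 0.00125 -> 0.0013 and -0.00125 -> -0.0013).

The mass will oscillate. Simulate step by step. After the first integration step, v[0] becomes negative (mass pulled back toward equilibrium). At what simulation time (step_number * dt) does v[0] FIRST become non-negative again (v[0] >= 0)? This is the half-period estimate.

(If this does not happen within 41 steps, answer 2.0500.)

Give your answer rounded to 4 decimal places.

Step 0: x=[5.4000] v=[0.0000]
Step 1: x=[5.3948] v=[-0.1038]
Step 2: x=[5.3844] v=[-0.2073]
Step 3: x=[5.3689] v=[-0.3102]
Step 4: x=[5.3483] v=[-0.4123]
Step 5: x=[5.3226] v=[-0.5132]
Step 6: x=[5.2920] v=[-0.6126]
Step 7: x=[5.2565] v=[-0.7102]
Step 8: x=[5.2162] v=[-0.8058]
Step 9: x=[5.1713] v=[-0.8990]
Step 10: x=[5.1218] v=[-0.9897]
Step 11: x=[5.0679] v=[-1.0775]
Step 12: x=[5.0098] v=[-1.1622]
Step 13: x=[4.9476] v=[-1.2435]
Step 14: x=[4.8815] v=[-1.3212]
Step 15: x=[4.8117] v=[-1.3951]
Step 16: x=[4.7385] v=[-1.4650]
Step 17: x=[4.6620] v=[-1.5307]
Step 18: x=[4.5824] v=[-1.5920]
Step 19: x=[4.5000] v=[-1.6487]
Step 20: x=[4.4150] v=[-1.7006]
Step 21: x=[4.3276] v=[-1.7476]
Step 22: x=[4.2381] v=[-1.7896]
Step 23: x=[4.1468] v=[-1.8264]
Step 24: x=[4.0539] v=[-1.8579]
Step 25: x=[3.9597] v=[-1.8841]
Step 26: x=[3.8645] v=[-1.9049]
Step 27: x=[3.7685] v=[-1.9202]
Step 28: x=[3.6720] v=[-1.9299]
Step 29: x=[3.5753] v=[-1.9341]
Step 30: x=[3.4787] v=[-1.9327]
Step 31: x=[3.3824] v=[-1.9257]
Step 32: x=[3.2867] v=[-1.9131]
Step 33: x=[3.1920] v=[-1.8950]
Step 34: x=[3.0984] v=[-1.8715]
Step 35: x=[3.0063] v=[-1.8426]
Step 36: x=[2.9159] v=[-1.8084]
Step 37: x=[2.8275] v=[-1.7689]
Step 38: x=[2.7413] v=[-1.7243]
Step 39: x=[2.6576] v=[-1.6748]
Step 40: x=[2.5766] v=[-1.6204]
Step 41: x=[2.4985] v=[-1.5614]
v[0] did not become non-negative within 41 steps; using fallback time=2.0500

Answer: 2.0500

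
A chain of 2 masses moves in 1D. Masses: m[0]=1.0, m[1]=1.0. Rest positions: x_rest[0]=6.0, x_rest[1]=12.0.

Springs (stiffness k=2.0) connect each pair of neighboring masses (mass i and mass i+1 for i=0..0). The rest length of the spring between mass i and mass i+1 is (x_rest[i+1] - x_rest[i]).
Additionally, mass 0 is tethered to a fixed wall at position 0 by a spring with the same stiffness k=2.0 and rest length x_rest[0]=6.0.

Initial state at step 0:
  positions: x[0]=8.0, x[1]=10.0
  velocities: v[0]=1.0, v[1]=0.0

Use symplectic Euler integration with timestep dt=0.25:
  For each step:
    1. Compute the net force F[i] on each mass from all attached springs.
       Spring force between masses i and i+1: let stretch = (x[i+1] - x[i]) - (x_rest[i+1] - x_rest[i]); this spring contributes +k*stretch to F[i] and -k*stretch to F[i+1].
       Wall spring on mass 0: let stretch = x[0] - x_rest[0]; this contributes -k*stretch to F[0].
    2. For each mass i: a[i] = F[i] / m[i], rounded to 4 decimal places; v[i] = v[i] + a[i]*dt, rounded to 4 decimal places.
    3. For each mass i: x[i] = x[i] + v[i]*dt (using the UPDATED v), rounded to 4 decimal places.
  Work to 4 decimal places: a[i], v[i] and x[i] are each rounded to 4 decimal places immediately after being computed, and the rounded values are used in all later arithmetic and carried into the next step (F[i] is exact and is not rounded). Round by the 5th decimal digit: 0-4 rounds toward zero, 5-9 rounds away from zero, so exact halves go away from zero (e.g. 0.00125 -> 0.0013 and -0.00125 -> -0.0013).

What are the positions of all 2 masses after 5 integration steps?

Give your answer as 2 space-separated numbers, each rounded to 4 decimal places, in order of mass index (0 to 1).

Answer: 3.7975 13.7181

Derivation:
Step 0: x=[8.0000 10.0000] v=[1.0000 0.0000]
Step 1: x=[7.5000 10.5000] v=[-2.0000 2.0000]
Step 2: x=[6.4375 11.3750] v=[-4.2500 3.5000]
Step 3: x=[5.1875 12.3828] v=[-5.0000 4.0313]
Step 4: x=[4.1885 13.2412] v=[-3.9961 3.4337]
Step 5: x=[3.7975 13.7181] v=[-1.5640 1.9074]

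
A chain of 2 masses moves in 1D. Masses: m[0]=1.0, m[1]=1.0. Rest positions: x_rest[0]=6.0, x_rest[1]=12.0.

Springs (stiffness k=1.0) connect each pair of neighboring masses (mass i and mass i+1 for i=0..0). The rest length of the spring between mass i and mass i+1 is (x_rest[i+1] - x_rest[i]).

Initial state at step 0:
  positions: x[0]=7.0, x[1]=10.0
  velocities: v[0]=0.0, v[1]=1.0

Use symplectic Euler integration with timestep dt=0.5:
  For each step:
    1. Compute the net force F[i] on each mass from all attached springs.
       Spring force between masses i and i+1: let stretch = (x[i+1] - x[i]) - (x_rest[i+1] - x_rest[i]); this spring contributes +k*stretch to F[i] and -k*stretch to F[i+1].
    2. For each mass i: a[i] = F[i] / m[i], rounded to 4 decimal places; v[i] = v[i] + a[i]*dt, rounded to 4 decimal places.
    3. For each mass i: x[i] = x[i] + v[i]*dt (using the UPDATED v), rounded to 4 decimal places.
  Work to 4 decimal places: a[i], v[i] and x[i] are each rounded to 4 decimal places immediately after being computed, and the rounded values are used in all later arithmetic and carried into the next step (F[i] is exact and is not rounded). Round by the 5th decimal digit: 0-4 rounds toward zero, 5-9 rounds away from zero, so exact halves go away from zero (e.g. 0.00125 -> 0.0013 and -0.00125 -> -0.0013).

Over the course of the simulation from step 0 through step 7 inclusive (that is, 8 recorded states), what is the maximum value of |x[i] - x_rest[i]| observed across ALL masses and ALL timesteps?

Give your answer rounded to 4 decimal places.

Answer: 2.6486

Derivation:
Step 0: x=[7.0000 10.0000] v=[0.0000 1.0000]
Step 1: x=[6.2500 11.2500] v=[-1.5000 2.5000]
Step 2: x=[5.2500 12.7500] v=[-2.0000 3.0000]
Step 3: x=[4.6250 13.8750] v=[-1.2500 2.2500]
Step 4: x=[4.8125 14.1875] v=[0.3750 0.6250]
Step 5: x=[5.8438 13.6563] v=[2.0625 -1.0625]
Step 6: x=[7.3282 12.6719] v=[2.9688 -1.9688]
Step 7: x=[8.6486 11.8516] v=[2.6407 -1.6407]
Max displacement = 2.6486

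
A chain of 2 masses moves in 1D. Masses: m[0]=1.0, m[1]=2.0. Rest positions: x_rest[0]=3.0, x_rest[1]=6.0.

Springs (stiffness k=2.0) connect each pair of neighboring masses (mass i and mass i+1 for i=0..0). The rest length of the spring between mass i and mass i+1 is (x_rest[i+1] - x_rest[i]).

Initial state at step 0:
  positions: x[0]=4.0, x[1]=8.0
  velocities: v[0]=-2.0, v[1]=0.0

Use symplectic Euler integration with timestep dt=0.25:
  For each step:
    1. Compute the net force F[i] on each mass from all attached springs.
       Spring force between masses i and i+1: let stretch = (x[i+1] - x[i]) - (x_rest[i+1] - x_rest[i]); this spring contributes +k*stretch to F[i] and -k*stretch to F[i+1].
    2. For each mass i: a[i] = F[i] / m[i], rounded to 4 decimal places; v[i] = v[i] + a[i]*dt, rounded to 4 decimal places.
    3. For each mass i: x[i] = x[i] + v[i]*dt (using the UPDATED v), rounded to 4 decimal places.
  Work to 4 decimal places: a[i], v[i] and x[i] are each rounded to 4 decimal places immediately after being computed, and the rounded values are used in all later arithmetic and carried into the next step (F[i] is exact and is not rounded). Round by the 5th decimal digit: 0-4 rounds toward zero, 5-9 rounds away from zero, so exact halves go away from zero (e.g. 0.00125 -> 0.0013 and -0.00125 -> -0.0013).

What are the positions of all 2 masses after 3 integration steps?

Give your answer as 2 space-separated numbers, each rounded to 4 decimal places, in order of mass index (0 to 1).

Answer: 3.3755 7.5623

Derivation:
Step 0: x=[4.0000 8.0000] v=[-2.0000 0.0000]
Step 1: x=[3.6250 7.9375] v=[-1.5000 -0.2500]
Step 2: x=[3.4141 7.7930] v=[-0.8438 -0.5781]
Step 3: x=[3.3755 7.5623] v=[-0.1544 -0.9228]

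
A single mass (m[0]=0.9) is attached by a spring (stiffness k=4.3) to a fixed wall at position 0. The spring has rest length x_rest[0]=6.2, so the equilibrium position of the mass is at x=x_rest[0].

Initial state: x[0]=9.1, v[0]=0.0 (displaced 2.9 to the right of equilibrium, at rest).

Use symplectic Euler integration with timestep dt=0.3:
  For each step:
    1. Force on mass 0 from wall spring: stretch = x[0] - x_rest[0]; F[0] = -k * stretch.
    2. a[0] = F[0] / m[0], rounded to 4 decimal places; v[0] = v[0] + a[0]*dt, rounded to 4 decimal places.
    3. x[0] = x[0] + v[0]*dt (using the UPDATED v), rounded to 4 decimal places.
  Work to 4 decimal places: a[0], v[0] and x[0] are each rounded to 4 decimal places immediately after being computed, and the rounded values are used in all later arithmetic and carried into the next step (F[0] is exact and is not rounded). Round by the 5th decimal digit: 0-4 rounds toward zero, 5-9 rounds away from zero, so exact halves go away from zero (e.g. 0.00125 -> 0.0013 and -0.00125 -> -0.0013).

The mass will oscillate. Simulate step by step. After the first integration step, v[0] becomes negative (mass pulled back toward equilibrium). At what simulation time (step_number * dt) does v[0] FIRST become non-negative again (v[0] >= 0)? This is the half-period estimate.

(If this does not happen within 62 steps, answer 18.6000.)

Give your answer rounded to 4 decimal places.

Step 0: x=[9.1000] v=[0.0000]
Step 1: x=[7.8530] v=[-4.1567]
Step 2: x=[5.8952] v=[-6.5260]
Step 3: x=[4.0685] v=[-6.0891]
Step 4: x=[3.1583] v=[-3.0340]
Step 5: x=[3.5560] v=[1.3258]
First v>=0 after going negative at step 5, time=1.5000

Answer: 1.5000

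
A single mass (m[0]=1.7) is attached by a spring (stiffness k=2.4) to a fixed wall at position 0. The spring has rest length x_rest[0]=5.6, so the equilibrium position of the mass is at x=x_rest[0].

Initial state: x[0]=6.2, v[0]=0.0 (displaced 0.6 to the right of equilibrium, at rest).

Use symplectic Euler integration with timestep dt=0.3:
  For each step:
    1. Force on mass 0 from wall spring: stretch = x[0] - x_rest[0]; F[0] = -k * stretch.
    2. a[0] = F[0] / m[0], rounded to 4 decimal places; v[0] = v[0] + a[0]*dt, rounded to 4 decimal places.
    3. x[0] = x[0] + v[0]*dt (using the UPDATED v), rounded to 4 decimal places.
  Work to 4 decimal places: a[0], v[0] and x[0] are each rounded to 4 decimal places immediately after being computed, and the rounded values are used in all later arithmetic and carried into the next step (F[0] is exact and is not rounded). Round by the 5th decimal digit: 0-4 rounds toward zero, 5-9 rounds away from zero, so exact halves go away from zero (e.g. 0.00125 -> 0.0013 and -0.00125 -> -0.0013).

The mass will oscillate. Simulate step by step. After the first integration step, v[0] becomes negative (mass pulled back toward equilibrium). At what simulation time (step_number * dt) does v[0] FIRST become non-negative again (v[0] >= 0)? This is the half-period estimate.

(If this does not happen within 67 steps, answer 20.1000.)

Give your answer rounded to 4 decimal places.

Answer: 2.7000

Derivation:
Step 0: x=[6.2000] v=[0.0000]
Step 1: x=[6.1238] v=[-0.2541]
Step 2: x=[5.9810] v=[-0.4760]
Step 3: x=[5.7898] v=[-0.6374]
Step 4: x=[5.5745] v=[-0.7178]
Step 5: x=[5.3624] v=[-0.7070]
Step 6: x=[5.1805] v=[-0.6064]
Step 7: x=[5.0519] v=[-0.4287]
Step 8: x=[4.9929] v=[-0.1966]
Step 9: x=[5.0111] v=[0.0605]
First v>=0 after going negative at step 9, time=2.7000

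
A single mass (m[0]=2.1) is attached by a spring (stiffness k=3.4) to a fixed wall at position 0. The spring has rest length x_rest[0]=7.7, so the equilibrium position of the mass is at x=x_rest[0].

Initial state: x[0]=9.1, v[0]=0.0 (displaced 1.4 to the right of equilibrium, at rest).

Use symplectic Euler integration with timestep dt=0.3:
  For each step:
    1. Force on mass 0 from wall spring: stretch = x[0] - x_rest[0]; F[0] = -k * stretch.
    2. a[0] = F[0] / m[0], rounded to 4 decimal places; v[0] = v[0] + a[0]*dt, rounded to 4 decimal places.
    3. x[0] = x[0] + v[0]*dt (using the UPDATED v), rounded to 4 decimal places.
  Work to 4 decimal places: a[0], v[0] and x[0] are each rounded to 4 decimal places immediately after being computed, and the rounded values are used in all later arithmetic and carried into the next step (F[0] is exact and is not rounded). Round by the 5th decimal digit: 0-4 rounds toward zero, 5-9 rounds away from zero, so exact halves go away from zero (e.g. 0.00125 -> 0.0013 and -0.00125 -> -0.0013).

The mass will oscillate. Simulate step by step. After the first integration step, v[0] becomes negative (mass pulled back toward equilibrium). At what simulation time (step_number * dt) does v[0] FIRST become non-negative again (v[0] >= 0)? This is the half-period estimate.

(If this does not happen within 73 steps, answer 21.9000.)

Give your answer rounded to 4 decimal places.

Answer: 2.7000

Derivation:
Step 0: x=[9.1000] v=[0.0000]
Step 1: x=[8.8960] v=[-0.6800]
Step 2: x=[8.5177] v=[-1.2609]
Step 3: x=[8.0203] v=[-1.6581]
Step 4: x=[7.4762] v=[-1.8137]
Step 5: x=[6.9647] v=[-1.7050]
Step 6: x=[6.5603] v=[-1.3479]
Step 7: x=[6.3220] v=[-0.7943]
Step 8: x=[6.2845] v=[-0.1250]
Step 9: x=[6.4533] v=[0.5625]
First v>=0 after going negative at step 9, time=2.7000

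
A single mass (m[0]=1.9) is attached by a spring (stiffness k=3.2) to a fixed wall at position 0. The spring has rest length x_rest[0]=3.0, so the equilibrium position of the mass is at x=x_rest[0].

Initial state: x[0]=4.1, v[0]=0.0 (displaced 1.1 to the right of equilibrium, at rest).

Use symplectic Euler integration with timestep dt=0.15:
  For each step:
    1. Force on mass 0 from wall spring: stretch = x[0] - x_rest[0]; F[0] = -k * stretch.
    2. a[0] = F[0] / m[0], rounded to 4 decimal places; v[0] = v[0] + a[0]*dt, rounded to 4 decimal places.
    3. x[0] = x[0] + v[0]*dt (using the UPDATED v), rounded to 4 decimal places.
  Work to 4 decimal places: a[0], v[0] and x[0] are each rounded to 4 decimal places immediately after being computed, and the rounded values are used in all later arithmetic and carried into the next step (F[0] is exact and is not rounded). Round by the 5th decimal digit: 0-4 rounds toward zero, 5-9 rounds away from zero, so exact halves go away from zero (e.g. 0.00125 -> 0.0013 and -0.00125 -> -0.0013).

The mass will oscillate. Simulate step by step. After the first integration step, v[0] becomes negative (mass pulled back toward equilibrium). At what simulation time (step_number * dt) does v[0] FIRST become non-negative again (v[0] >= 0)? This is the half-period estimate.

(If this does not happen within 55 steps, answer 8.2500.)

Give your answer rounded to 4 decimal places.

Answer: 2.5500

Derivation:
Step 0: x=[4.1000] v=[0.0000]
Step 1: x=[4.0583] v=[-0.2779]
Step 2: x=[3.9765] v=[-0.5453]
Step 3: x=[3.8577] v=[-0.7920]
Step 4: x=[3.7064] v=[-1.0087]
Step 5: x=[3.5283] v=[-1.1872]
Step 6: x=[3.3302] v=[-1.3207]
Step 7: x=[3.1196] v=[-1.4041]
Step 8: x=[2.9045] v=[-1.4343]
Step 9: x=[2.6930] v=[-1.4102]
Step 10: x=[2.4931] v=[-1.3326]
Step 11: x=[2.3124] v=[-1.2045]
Step 12: x=[2.1578] v=[-1.0308]
Step 13: x=[2.0351] v=[-0.8180]
Step 14: x=[1.9490] v=[-0.5742]
Step 15: x=[1.9027] v=[-0.3087]
Step 16: x=[1.8980] v=[-0.0315]
Step 17: x=[1.9350] v=[0.2469]
First v>=0 after going negative at step 17, time=2.5500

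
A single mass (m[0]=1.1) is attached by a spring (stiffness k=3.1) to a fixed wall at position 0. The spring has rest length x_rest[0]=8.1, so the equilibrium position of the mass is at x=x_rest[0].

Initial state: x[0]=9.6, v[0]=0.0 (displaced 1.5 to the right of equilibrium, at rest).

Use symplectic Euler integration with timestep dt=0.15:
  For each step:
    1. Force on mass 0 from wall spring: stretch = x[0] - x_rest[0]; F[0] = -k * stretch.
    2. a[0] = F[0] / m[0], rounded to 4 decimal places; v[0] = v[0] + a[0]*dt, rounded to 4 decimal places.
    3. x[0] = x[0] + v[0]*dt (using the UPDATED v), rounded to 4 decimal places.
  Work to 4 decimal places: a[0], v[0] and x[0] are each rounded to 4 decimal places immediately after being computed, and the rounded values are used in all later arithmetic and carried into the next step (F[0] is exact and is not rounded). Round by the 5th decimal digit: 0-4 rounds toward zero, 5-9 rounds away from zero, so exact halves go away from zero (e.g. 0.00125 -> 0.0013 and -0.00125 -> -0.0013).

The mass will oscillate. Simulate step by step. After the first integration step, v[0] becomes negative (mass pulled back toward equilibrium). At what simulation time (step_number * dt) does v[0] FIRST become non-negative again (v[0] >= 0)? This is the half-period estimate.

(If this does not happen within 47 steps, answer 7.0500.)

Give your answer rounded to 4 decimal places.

Answer: 1.9500

Derivation:
Step 0: x=[9.6000] v=[0.0000]
Step 1: x=[9.5049] v=[-0.6341]
Step 2: x=[9.3207] v=[-1.2280]
Step 3: x=[9.0591] v=[-1.7440]
Step 4: x=[8.7367] v=[-2.1494]
Step 5: x=[8.3739] v=[-2.4185]
Step 6: x=[7.9938] v=[-2.5343]
Step 7: x=[7.6204] v=[-2.4894]
Step 8: x=[7.2774] v=[-2.2867]
Step 9: x=[6.9866] v=[-1.9390]
Step 10: x=[6.7664] v=[-1.4683]
Step 11: x=[6.6307] v=[-0.9046]
Step 12: x=[6.5882] v=[-0.2835]
Step 13: x=[6.6415] v=[0.3556]
First v>=0 after going negative at step 13, time=1.9500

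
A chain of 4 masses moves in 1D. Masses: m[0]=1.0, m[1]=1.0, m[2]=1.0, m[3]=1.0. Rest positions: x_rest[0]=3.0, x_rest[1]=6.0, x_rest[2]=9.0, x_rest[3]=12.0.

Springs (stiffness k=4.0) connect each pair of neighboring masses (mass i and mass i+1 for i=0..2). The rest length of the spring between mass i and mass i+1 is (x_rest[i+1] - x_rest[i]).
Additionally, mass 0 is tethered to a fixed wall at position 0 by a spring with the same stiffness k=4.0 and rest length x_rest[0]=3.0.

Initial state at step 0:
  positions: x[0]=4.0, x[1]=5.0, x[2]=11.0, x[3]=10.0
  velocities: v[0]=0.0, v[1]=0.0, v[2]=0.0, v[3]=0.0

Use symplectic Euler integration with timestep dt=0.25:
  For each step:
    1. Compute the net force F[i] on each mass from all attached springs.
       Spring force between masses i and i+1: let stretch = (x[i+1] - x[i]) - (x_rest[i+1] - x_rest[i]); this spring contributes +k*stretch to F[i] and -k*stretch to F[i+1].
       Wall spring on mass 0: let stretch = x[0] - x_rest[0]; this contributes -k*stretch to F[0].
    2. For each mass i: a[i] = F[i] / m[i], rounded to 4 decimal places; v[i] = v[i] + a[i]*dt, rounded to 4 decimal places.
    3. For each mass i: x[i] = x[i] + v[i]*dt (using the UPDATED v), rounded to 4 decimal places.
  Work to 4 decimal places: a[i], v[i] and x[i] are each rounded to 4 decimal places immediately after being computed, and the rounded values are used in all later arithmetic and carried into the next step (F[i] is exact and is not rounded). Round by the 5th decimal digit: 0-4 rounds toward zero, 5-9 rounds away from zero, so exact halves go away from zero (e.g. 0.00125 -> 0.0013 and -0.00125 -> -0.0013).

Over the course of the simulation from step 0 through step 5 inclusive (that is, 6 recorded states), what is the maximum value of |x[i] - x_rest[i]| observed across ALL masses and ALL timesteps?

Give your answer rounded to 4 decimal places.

Step 0: x=[4.0000 5.0000 11.0000 10.0000] v=[0.0000 0.0000 0.0000 0.0000]
Step 1: x=[3.2500 6.2500 9.2500 11.0000] v=[-3.0000 5.0000 -7.0000 4.0000]
Step 2: x=[2.4375 7.5000 7.1875 12.3125] v=[-3.2500 5.0000 -8.2500 5.2500]
Step 3: x=[2.2813 7.4063 6.4844 13.0938] v=[-0.6250 -0.3750 -2.8125 3.1250]
Step 4: x=[2.8360 5.8008 7.6641 12.9727] v=[2.2187 -6.4219 4.7188 -0.4844]
Step 5: x=[3.4229 3.9200 9.7051 12.2745] v=[2.3475 -7.5234 8.1641 -2.7930]
Max displacement = 2.5156

Answer: 2.5156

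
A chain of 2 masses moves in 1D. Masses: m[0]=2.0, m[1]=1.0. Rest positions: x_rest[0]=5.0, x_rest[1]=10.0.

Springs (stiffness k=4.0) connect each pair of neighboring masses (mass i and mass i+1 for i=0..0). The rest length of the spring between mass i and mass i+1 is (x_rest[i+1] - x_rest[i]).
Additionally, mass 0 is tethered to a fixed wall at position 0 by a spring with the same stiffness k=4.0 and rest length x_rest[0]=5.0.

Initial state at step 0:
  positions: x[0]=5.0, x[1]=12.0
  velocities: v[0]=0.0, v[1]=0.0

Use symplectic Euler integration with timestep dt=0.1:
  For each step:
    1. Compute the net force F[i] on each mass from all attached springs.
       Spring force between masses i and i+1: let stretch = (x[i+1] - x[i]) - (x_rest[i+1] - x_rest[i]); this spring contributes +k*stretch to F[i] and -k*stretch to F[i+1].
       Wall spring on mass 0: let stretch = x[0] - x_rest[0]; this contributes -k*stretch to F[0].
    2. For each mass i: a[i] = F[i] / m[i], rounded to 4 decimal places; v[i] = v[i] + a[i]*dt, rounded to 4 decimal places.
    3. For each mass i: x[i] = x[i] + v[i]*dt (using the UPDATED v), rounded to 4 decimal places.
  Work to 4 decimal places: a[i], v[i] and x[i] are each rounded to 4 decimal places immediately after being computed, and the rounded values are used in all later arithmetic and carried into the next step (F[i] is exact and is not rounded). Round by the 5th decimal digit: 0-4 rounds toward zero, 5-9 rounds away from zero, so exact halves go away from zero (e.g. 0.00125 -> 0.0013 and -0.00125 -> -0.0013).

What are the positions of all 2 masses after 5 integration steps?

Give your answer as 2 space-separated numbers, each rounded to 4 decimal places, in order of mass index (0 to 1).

Answer: 5.4941 10.9593

Derivation:
Step 0: x=[5.0000 12.0000] v=[0.0000 0.0000]
Step 1: x=[5.0400 11.9200] v=[0.4000 -0.8000]
Step 2: x=[5.1168 11.7648] v=[0.7680 -1.5520]
Step 3: x=[5.2242 11.5437] v=[1.0742 -2.2112]
Step 4: x=[5.3535 11.2698] v=[1.2933 -2.7390]
Step 5: x=[5.4941 10.9593] v=[1.4059 -3.1055]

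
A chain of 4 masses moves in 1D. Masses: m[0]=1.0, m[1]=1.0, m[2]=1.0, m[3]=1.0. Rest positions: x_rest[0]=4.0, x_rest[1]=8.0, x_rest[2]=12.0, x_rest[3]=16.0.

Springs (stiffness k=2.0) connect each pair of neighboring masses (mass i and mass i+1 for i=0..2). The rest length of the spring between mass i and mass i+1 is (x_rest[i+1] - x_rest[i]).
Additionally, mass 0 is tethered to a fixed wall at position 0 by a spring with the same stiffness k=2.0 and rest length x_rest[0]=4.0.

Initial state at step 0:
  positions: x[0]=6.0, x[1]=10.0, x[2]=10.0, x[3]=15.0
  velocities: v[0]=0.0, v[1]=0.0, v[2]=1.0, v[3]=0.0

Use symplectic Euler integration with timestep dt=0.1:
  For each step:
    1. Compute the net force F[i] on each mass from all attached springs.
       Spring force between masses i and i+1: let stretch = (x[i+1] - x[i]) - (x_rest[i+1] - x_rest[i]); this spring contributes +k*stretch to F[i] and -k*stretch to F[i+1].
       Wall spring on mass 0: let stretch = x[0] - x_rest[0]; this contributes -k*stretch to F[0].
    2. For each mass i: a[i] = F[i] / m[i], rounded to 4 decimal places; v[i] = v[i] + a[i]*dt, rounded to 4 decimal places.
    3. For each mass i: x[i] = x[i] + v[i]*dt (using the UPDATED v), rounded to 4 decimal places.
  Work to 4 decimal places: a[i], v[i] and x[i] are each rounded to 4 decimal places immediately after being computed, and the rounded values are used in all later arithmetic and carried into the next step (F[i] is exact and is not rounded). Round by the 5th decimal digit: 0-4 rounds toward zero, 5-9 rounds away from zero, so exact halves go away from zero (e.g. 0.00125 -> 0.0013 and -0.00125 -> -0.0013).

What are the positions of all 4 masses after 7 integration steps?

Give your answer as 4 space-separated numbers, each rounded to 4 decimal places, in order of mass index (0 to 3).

Step 0: x=[6.0000 10.0000 10.0000 15.0000] v=[0.0000 0.0000 1.0000 0.0000]
Step 1: x=[5.9600 9.9200 10.2000 14.9800] v=[-0.4000 -0.8000 2.0000 -0.2000]
Step 2: x=[5.8800 9.7664 10.4900 14.9444] v=[-0.8000 -1.5360 2.9000 -0.3560]
Step 3: x=[5.7601 9.5495 10.8546 14.8997] v=[-1.1987 -2.1686 3.6462 -0.4469]
Step 4: x=[5.6008 9.2830 11.2740 14.8541] v=[-1.5928 -2.6655 4.1942 -0.4559]
Step 5: x=[5.4032 8.9826 11.7252 14.8169] v=[-1.9765 -3.0037 4.5120 -0.3719]
Step 6: x=[5.1691 8.6655 12.1834 14.7979] v=[-2.3413 -3.1711 4.5818 -0.1902]
Step 7: x=[4.9015 8.3488 12.6235 14.8066] v=[-2.6758 -3.1668 4.4011 0.0869]

Answer: 4.9015 8.3488 12.6235 14.8066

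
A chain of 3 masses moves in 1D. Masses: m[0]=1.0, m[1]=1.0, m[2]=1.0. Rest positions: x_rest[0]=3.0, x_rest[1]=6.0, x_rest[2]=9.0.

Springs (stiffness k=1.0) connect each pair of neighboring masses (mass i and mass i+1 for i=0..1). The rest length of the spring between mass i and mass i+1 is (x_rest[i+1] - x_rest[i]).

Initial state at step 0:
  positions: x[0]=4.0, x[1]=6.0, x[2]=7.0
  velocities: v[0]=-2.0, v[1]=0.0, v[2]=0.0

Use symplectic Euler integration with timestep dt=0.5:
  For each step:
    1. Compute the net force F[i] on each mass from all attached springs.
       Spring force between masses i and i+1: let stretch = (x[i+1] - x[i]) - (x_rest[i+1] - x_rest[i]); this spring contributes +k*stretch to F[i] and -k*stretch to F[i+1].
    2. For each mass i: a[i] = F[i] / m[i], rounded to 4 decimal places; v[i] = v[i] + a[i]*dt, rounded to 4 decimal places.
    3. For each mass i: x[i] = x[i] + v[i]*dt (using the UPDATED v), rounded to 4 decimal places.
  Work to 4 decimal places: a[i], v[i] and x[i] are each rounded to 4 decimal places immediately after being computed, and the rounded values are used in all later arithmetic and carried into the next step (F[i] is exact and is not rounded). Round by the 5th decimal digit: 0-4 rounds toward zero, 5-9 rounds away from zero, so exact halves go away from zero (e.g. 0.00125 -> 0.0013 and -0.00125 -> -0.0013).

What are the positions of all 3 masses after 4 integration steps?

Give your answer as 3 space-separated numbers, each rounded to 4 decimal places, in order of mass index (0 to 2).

Answer: -0.3907 3.9180 9.4727

Derivation:
Step 0: x=[4.0000 6.0000 7.0000] v=[-2.0000 0.0000 0.0000]
Step 1: x=[2.7500 5.7500 7.5000] v=[-2.5000 -0.5000 1.0000]
Step 2: x=[1.5000 5.1875 8.3125] v=[-2.5000 -1.1250 1.6250]
Step 3: x=[0.4219 4.4844 9.0938] v=[-2.1563 -1.4063 1.5625]
Step 4: x=[-0.3907 3.9180 9.4727] v=[-1.6251 -1.1329 0.7578]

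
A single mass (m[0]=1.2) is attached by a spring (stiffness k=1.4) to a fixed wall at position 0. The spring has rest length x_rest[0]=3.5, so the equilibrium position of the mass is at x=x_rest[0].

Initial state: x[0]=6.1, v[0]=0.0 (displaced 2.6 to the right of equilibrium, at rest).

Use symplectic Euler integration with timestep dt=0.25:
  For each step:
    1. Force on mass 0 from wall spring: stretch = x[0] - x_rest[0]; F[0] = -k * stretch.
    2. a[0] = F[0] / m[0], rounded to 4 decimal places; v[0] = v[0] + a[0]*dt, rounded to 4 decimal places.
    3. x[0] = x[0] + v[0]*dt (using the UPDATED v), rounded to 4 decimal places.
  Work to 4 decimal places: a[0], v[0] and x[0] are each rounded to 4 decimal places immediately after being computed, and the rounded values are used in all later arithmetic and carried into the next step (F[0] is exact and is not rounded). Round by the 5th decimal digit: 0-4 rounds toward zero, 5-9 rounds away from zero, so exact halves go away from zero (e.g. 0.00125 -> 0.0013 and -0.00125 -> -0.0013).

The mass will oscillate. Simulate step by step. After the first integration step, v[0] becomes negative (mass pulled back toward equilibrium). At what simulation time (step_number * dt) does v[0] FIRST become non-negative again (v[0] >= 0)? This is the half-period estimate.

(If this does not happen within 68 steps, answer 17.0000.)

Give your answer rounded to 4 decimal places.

Answer: 3.0000

Derivation:
Step 0: x=[6.1000] v=[0.0000]
Step 1: x=[5.9104] v=[-0.7583]
Step 2: x=[5.5451] v=[-1.4613]
Step 3: x=[5.0307] v=[-2.0578]
Step 4: x=[4.4046] v=[-2.5043]
Step 5: x=[3.7126] v=[-2.7682]
Step 6: x=[3.0051] v=[-2.8302]
Step 7: x=[2.3336] v=[-2.6859]
Step 8: x=[1.7472] v=[-2.3457]
Step 9: x=[1.2886] v=[-1.8345]
Step 10: x=[0.9912] v=[-1.1895]
Step 11: x=[0.8768] v=[-0.4578]
Step 12: x=[0.9536] v=[0.3073]
First v>=0 after going negative at step 12, time=3.0000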